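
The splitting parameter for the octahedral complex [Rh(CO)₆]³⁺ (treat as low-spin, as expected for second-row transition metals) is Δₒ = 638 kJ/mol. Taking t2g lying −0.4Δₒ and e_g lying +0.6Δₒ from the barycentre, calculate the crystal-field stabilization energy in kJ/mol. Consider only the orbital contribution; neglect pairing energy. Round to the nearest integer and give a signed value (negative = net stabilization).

-1531

CO is neutral, so the +3 overall charge sits on Rh: oxidation state +3.
Rh sits in group 9; removing 3 electrons leaves Rh³⁺ with 9 − 3 = 6 d electrons.
The d⁶ electrons fill as t2g^6 e_g^0.
CFSE(orbital) = 6×(-0.4Δₒ) + 0×(0.6Δₒ) = -2.4Δₒ; with Δₒ = 638 kJ/mol that is -1531 kJ/mol.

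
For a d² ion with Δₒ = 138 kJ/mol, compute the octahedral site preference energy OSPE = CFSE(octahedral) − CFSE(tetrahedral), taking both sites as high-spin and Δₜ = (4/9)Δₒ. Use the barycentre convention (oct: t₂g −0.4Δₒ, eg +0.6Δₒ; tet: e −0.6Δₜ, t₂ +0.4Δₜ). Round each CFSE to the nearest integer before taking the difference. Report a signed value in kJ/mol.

-36

Octahedral (high-spin): t₂g² eg⁰, CFSE = 2(−0.4) + 0(+0.6) = -0.8Δₒ = -0.8 × 138 = -110 kJ/mol.
Tetrahedral: e² t₂⁰, CFSE = 2(−0.6) + 0(+0.4) = -1.2Δₜ = -1.2 × (4/9) × 138 = -74 kJ/mol.
OSPE = CFSE(oct) − CFSE(tet) = -110 − (-74) = -36 kJ/mol.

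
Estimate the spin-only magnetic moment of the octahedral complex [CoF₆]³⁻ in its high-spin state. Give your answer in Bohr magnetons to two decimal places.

4.90 Bohr magnetons

Each F⁻ contributes -1; 6 × (-1) = -6. With overall charge -3, Co is in the +3 oxidation state.
Co³⁺: group 9, so d-count = 9 − 3 = 6.
Configuration: t2g^4 e_g^2 → 4 unpaired electrons.
μ(spin-only) = √[4(4+2)] = √24 ≈ 4.90 Bohr magnetons.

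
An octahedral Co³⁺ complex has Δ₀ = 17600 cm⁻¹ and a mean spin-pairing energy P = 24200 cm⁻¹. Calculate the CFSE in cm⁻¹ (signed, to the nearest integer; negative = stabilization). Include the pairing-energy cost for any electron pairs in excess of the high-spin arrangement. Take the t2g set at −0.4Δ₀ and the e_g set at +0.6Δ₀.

Co is in group 9, so Co³⁺ is d⁶ (9 − 3 = 6).
Here Δ₀ < P (17600 < 24200), so the high-spin state is favoured.
Configuration: t2g^4 e_g^2.
Orbital CFSE = -0.4Δ₀ = -0.4 × 17600 = -7040 cm⁻¹.
High-spin has no excess pairs, so no pairing correction applies.

-7040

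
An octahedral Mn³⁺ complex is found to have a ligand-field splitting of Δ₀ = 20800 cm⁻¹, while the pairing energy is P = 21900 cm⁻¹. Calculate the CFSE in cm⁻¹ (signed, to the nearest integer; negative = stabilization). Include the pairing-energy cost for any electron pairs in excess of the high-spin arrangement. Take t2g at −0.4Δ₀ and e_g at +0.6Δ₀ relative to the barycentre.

-12480

Mn sits in group 7; removing 3 electrons leaves Mn³⁺ with 7 − 3 = 4 d electrons.
Here Δ₀ < P (20800 < 21900), so the high-spin state is favoured.
Filling d⁴ accordingly: t2g^3 e_g^1.
Orbital CFSE = -0.6Δ₀ = -0.6 × 20800 = -12480 cm⁻¹.
High-spin has no excess pairs, so no pairing correction applies.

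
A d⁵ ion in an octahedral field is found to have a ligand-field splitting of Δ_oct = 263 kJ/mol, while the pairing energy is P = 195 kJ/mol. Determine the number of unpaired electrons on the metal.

1

With Δ_oct > P the complex is low-spin.
That gives t2g^5 e_g^0.
Unpaired electrons: 1.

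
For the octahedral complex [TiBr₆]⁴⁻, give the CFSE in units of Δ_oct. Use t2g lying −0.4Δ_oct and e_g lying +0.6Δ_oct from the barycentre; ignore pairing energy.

Each Br⁻ contributes -1; 6 × (-1) = -6. With overall charge -4, Ti is in the +2 oxidation state.
Ti is in group 4, so Ti²⁺ is d² (4 − 2 = 2).
Configuration: t2g^2 e_g^0.
CFSE = 2(-0.4Δ_oct) + 0(0.6Δ_oct) = -0.8Δ_oct + 0.0Δ_oct = -0.8Δ_oct.

-0.8 Δ_oct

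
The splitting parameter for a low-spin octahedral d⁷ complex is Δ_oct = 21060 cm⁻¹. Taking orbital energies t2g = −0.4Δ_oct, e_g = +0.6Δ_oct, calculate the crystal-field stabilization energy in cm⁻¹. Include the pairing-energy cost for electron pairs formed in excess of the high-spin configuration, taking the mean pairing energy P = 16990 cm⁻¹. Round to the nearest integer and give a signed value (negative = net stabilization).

Configuration: t2g^6 e_g^1.
Orbital CFSE = 6(-0.4) + 1(0.6) = -1.8Δ_oct = -1.8 × 21060 = -37908 cm⁻¹.
Relative to high-spin t2g^5 e_g^2 (2 paired), the low-spin configuration has 1 additional pair, contributing +1 × 16990 = +16990 cm⁻¹.
Combining: -37908 + 16990 = -20918 cm⁻¹.

-20918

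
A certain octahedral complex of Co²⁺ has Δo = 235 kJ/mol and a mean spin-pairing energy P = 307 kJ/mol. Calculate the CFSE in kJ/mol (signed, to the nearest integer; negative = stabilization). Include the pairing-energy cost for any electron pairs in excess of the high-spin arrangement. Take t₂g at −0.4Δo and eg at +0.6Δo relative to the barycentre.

Group 9 minus oxidation state +2 gives a d⁷ configuration for Co²⁺.
Here Δo < P (235 < 307), so the high-spin state is favoured.
That gives t₂g⁵ eg².
Orbital CFSE = -0.8Δo = -0.8 × 235 = -188 kJ/mol.
High-spin has no excess pairs, so no pairing correction applies.

-188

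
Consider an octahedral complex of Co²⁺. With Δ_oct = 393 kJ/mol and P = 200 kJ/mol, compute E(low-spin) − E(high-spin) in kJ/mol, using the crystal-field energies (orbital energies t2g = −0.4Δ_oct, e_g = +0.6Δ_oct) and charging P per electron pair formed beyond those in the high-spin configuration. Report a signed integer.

-193

Group 9 minus oxidation state +2 gives a d⁷ configuration for Co²⁺.
High-spin: t2g^5 e_g^2, CFSE = -0.8Δ_oct = -314 kJ/mol.
Low-spin: t2g^6 e_g^1, orbital CFSE = -1.8Δ_oct = -707 kJ/mol; plus 1 excess pair × P = +200 kJ/mol; total -507 kJ/mol.
E(LS) − E(HS) = -507 − (-314) = -193 kJ/mol.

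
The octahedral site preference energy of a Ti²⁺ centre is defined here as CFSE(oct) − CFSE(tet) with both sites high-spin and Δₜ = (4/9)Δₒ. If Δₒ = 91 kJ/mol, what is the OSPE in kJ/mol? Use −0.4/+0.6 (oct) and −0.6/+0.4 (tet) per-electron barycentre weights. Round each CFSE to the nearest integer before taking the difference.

-24

Ti sits in group 4; removing 2 electrons leaves Ti²⁺ with 4 − 2 = 2 d electrons.
Octahedral high-spin t₂g² eg⁰: CFSE = -0.8 × 91 = -73 kJ/mol.
In a tetrahedral site the filling is e² t₂⁰: CFSE(tet) = -1.2Δₜ = -1.2 × (4/9)(91) = -49 kJ/mol.
Subtracting, OSPE = -73 − (-49) = -24 kJ/mol.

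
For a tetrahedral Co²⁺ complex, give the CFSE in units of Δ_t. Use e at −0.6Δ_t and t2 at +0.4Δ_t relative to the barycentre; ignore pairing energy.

Co is in group 9, so Co²⁺ is d⁷ (9 − 2 = 7).
Tetrahedral splitting is small, so the complex is high-spin.
Configuration: e^4 t2^3.
CFSE = 4(-0.6Δ_t) + 3(0.4Δ_t) = -2.4Δ_t + 1.2Δ_t = -1.2Δ_t.

-1.2 Δ_t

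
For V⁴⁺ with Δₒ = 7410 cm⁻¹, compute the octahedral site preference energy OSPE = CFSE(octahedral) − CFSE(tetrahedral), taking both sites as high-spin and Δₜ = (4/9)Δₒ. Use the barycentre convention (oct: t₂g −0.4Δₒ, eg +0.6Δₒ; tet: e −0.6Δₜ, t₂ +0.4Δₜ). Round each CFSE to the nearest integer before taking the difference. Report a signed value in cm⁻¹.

-988

Group 5 minus oxidation state +4 gives a d¹ configuration for V⁴⁺.
Octahedral (high-spin): t2g^1 e_g^0, CFSE = 1(−0.4) + 0(+0.6) = -0.4Δₒ = -0.4 × 7410 = -2964 cm⁻¹.
Tetrahedral e^1 t2^0 gives -0.6Δₜ = -0.6 × (4/9) × 7410 = -1976 cm⁻¹.
OSPE = CFSE(oct) − CFSE(tet) = -2964 − (-1976) = -988 cm⁻¹.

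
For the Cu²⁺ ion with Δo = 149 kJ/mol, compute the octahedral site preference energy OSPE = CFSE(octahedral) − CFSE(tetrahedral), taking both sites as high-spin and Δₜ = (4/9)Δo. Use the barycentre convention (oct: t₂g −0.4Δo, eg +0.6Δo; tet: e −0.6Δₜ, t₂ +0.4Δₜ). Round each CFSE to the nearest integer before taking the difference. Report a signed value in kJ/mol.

-63

Cu²⁺: group 11, so d-count = 11 − 2 = 9.
Octahedral (high-spin): t₂g⁶ eg³, CFSE = 6(−0.4) + 3(+0.6) = -0.6Δo = -0.6 × 149 = -89 kJ/mol.
In a tetrahedral site the filling is e⁴ t₂⁵: CFSE(tet) = -0.4Δₜ = -0.4 × (4/9)(149) = -26 kJ/mol.
Subtracting, OSPE = -89 − (-26) = -63 kJ/mol.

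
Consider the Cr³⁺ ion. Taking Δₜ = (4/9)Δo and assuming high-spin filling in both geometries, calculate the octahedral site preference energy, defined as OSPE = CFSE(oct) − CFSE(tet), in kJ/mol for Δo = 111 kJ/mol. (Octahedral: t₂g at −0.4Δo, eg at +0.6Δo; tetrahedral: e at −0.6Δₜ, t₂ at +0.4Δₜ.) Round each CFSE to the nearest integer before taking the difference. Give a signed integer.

-94

Cr sits in group 6; removing 3 electrons leaves Cr³⁺ with 6 − 3 = 3 d electrons.
Octahedral (high-spin): t₂g³ eg⁰, CFSE = 3(−0.4) + 0(+0.6) = -1.2Δo = -1.2 × 111 = -133 kJ/mol.
Tetrahedral e² t₂¹ gives -0.8Δₜ = -0.8 × (4/9) × 111 = -39 kJ/mol.
OSPE = CFSE(oct) − CFSE(tet) = -133 − (-39) = -94 kJ/mol.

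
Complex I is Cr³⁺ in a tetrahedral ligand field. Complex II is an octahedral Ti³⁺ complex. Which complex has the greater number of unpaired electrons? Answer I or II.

I: Cr sits in group 6; removing 3 electrons leaves Cr³⁺ with 6 − 3 = 3 d electrons; Tetrahedral fields are weak (Δₜ ≈ 4/9 Δₒ), so electrons fill high-spin; e² t₂¹ → 3 unpaired.
II: Ti is in group 4, so Ti³⁺ is d¹ (4 − 3 = 1); For octahedral d¹ the high- and low-spin configurations coincide; t2g^1 e_g^0 → 1 unpaired.
So I has more unpaired electrons.

I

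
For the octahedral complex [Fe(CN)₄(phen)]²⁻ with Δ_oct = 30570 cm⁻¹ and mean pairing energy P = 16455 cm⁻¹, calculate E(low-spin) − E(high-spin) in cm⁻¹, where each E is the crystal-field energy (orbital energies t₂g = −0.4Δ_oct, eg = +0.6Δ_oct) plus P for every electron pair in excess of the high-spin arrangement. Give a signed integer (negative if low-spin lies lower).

-28230

Ligand charges: 4×(-1) from CN⁻ and 1×(+0) from phen sum to -4; with overall charge -2, Fe is +2.
Fe sits in group 8; removing 2 electrons leaves Fe²⁺ with 8 − 2 = 6 d electrons.
High-spin d⁶ fills as t₂g⁴ eg² with CFSE 4(−0.4) + 2(+0.6) = -0.4Δ_oct = -12228 cm⁻¹.
Low-spin: t₂g⁶ eg⁰, orbital CFSE = -2.4Δ_oct = -73368 cm⁻¹; plus 2 excess pairs × P = +32910 cm⁻¹; total -40458 cm⁻¹.
E(LS) − E(HS) = -40458 − (-12228) = -28230 cm⁻¹.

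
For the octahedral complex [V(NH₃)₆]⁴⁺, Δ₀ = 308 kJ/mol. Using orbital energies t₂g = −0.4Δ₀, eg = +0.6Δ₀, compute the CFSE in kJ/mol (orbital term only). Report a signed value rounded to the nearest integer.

NH₃ is neutral, so the +4 overall charge sits on V: oxidation state +4.
Group 5 minus oxidation state +4 gives a d¹ configuration for V⁴⁺.
For octahedral d¹ the high- and low-spin configurations coincide.
Electron filling gives t₂g¹ eg⁰.
CFSE(orbital) = 1×(-0.4Δ₀) + 0×(0.6Δ₀) = -0.4Δ₀; with Δ₀ = 308 kJ/mol that is -123 kJ/mol.

-123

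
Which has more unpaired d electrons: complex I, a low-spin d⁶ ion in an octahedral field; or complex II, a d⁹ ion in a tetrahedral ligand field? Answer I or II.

II

I: t₂g⁶ eg⁰ → 0 unpaired.
II: Tetrahedral fields are weak (Δₜ ≈ 4/9 Δₒ), so electrons fill high-spin; e^4 t2^5 → 1 unpaired.
So II has more unpaired electrons.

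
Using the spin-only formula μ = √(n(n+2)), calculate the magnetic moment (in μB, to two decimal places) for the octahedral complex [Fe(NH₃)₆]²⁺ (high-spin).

4.90 μB

NH₃ is neutral, so the +2 overall charge sits on Fe: oxidation state +2.
Group 8 minus oxidation state +2 gives a d⁶ configuration for Fe²⁺.
Configuration: t2g^4 e_g^2 → 4 unpaired electrons.
μ(spin-only) = √[4(4+2)] = √24 ≈ 4.90 μB.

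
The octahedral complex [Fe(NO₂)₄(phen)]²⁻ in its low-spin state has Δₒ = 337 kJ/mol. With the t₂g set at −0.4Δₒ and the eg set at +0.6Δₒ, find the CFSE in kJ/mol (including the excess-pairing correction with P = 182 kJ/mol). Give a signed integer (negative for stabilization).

Ligand charges: 4×(-1) from NO₂⁻ and 1×(+0) from phen sum to -4; with overall charge -2, Fe is +2.
Fe²⁺: group 8, so d-count = 8 − 2 = 6.
Configuration: t₂g⁶ eg⁰.
Orbital CFSE = 6(-0.4) + 0(0.6) = -2.4Δₒ = -2.4 × 337 = -809 kJ/mol.
Pairing penalty: 3 pairs vs 1 in the high-spin reference → 2 extra × P = 364 kJ/mol.
Net CFSE = -809 + 364 = -445 kJ/mol.

-445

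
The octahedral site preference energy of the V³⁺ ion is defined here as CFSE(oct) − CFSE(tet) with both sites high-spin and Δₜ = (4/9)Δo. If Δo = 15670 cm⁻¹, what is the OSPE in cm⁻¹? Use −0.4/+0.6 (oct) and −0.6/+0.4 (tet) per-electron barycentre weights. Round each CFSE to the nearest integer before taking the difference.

V sits in group 5; removing 3 electrons leaves V³⁺ with 5 − 3 = 2 d electrons.
Octahedral high-spin t2g^2 e_g^0: CFSE = -0.8 × 15670 = -12536 cm⁻¹.
Tetrahedral e^2 t2^0 gives -1.2Δₜ = -1.2 × (4/9) × 15670 = -8357 cm⁻¹.
OSPE = -12536 − (-8357) = -4179 cm⁻¹.

-4179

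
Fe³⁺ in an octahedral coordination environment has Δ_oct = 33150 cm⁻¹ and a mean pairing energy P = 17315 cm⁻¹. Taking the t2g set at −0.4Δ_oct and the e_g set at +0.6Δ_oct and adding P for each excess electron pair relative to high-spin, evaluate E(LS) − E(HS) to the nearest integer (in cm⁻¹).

-31670

Group 8 minus oxidation state +3 gives a d⁵ configuration for Fe³⁺.
In the high-spin limit (t2g^3 e_g^2) the orbital term is 0.0Δ_oct = 0 cm⁻¹, with no excess pairing.
Low-spin t2g^5 e_g^0 gives -2.0Δ_oct = -66300 cm⁻¹, but forming 2 extra pairs costs 2P = 34630 cm⁻¹, so E(LS) = -66300 + 34630 = -31670 cm⁻¹.
Thus E(LS) − E(HS) = -31670 cm⁻¹.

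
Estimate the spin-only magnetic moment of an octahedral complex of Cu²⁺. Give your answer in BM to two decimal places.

Cu²⁺: group 11, so d-count = 11 − 2 = 9.
Configuration: t2g^6 e_g^3 → 1 unpaired electron.
μ(spin-only) = √[1(1+2)] = √3 ≈ 1.73 BM.

1.73 BM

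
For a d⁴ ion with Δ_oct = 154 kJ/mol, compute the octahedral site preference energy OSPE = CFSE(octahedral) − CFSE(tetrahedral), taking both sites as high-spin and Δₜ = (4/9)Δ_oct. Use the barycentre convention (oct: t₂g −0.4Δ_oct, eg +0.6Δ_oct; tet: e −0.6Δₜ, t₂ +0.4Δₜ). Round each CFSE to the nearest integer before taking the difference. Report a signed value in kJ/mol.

Octahedral high-spin t₂g³ eg¹: CFSE = -0.6 × 154 = -92 kJ/mol.
Tetrahedral e² t₂² gives -0.4Δₜ = -0.4 × (4/9) × 154 = -27 kJ/mol.
OSPE = CFSE(oct) − CFSE(tet) = -92 − (-27) = -65 kJ/mol.

-65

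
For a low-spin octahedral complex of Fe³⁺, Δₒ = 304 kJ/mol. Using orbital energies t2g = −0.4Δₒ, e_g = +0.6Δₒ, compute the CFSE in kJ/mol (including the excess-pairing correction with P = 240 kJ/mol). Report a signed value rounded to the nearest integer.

-128

Fe is in group 8, so Fe³⁺ is d⁵ (8 − 3 = 5).
The d⁵ electrons fill as t2g^5 e_g^0.
CFSE(orbital) = 5×(-0.4Δₒ) + 0×(0.6Δₒ) = -2.0Δₒ; with Δₒ = 304 kJ/mol that is -608 kJ/mol.
High-spin d⁵ would be t2g^3 e_g^2 with 0 pairs; low-spin has 2, so 2 excess pairs cost +2P = +480 kJ/mol.
Combining: -608 + 480 = -128 kJ/mol.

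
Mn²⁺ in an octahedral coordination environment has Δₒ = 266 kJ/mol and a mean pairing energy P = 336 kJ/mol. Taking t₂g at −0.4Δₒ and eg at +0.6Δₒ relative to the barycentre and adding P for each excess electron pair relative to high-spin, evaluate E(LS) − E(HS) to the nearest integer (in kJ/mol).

140

Mn is in group 7, so Mn²⁺ is d⁵ (7 − 2 = 5).
In the high-spin limit (t₂g³ eg²) the orbital term is 0.0Δₒ = 0 kJ/mol, with no excess pairing.
Low-spin t₂g⁵ eg⁰ gives -2.0Δₒ = -532 kJ/mol, but forming 2 extra pairs costs 2P = 672 kJ/mol, so E(LS) = -532 + 672 = 140 kJ/mol.
E(LS) − E(HS) = 140 − (0) = 140 kJ/mol.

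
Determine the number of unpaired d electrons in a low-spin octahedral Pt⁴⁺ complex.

0

Pt is in group 10, so Pt⁴⁺ is d⁶ (10 − 4 = 6).
Configuration: t₂g⁶ eg⁰, giving 0 unpaired electrons.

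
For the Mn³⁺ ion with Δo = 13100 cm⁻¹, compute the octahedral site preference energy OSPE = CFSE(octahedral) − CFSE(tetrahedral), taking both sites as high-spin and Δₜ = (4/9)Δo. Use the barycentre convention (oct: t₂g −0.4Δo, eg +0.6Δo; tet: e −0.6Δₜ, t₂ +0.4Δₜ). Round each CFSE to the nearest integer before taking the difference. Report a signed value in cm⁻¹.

-5531

Mn³⁺: group 7, so d-count = 7 − 3 = 4.
In an octahedral site d⁴ (HS) is t₂g³ eg¹, giving CFSE(oct) = -0.6Δo = -7860 cm⁻¹.
In a tetrahedral site the filling is e² t₂²: CFSE(tet) = -0.4Δₜ = -0.4 × (4/9)(13100) = -2329 cm⁻¹.
Subtracting, OSPE = -7860 − (-2329) = -5531 cm⁻¹.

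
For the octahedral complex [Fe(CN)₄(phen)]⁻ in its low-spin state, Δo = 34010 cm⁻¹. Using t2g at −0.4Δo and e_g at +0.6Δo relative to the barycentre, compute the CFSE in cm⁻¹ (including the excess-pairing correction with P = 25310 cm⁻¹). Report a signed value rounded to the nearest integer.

-17400

Ligand charges: 4×(-1) from CN⁻ and 1×(+0) from phen sum to -4; with overall charge -1, Fe is +3.
Fe³⁺: group 8, so d-count = 8 − 3 = 5.
Electron filling gives t2g^5 e_g^0.
CFSE(orbital) = 5×(-0.4Δo) + 0×(0.6Δo) = -2.0Δo; with Δo = 34010 cm⁻¹ that is -68020 cm⁻¹.
Relative to high-spin t2g^3 e_g^2 (0 paired), the low-spin configuration has 2 additional pairs, contributing +2 × 25310 = +50620 cm⁻¹.
Combining: -68020 + 50620 = -17400 cm⁻¹.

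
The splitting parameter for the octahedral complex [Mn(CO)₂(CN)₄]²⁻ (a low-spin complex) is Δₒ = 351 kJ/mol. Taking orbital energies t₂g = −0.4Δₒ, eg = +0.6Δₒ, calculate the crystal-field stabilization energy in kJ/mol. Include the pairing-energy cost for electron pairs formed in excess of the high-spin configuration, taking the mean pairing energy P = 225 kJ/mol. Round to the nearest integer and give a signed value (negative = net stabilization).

Ligand charges: 2×(+0) from CO and 4×(-1) from CN⁻ sum to -4; with overall charge -2, Mn is +2.
Mn is in group 7, so Mn²⁺ is d⁵ (7 − 2 = 5).
Electron filling gives t₂g⁵ eg⁰.
Orbital CFSE = 5(-0.4) + 0(0.6) = -2.0Δₒ = -2.0 × 351 = -702 kJ/mol.
Relative to high-spin t₂g³ eg² (0 paired), the low-spin configuration has 2 additional pairs, contributing +2 × 225 = +450 kJ/mol.
Net CFSE = -702 + 450 = -252 kJ/mol.

-252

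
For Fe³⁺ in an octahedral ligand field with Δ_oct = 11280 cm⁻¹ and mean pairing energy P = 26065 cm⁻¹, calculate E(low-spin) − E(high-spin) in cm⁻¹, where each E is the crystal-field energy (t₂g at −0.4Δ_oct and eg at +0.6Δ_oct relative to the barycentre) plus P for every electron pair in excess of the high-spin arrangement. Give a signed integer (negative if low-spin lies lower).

29570

Group 8 minus oxidation state +3 gives a d⁵ configuration for Fe³⁺.
High-spin d⁵ fills as t₂g³ eg² with CFSE 3(−0.4) + 2(+0.6) = 0.0Δ_oct = 0 cm⁻¹.
Low-spin t₂g⁵ eg⁰ gives -2.0Δ_oct = -22560 cm⁻¹, but forming 2 extra pairs costs 2P = 52130 cm⁻¹, so E(LS) = -22560 + 52130 = 29570 cm⁻¹.
Thus E(LS) − E(HS) = 29570 cm⁻¹.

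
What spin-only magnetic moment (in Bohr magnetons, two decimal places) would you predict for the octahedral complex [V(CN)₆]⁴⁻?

Each CN⁻ contributes -1; 6 × (-1) = -6. With overall charge -4, V is in the +2 oxidation state.
V sits in group 5; removing 2 electrons leaves V²⁺ with 5 − 2 = 3 d electrons.
Configuration: t2g^3 e_g^0 → 3 unpaired electrons.
μ(spin-only) = √[3(3+2)] = √15 ≈ 3.87 Bohr magnetons.

3.87 Bohr magnetons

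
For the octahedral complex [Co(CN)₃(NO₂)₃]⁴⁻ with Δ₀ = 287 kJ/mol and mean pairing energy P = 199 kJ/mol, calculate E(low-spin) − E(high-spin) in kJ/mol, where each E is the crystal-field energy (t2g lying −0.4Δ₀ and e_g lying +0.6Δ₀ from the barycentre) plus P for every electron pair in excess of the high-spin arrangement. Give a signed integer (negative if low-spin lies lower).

-88

Ligand charges: 3×(-1) from CN⁻ and 3×(-1) from NO₂⁻ sum to -6; with overall charge -4, Co is +2.
Co sits in group 9; removing 2 electrons leaves Co²⁺ with 9 − 2 = 7 d electrons.
High-spin: t2g^5 e_g^2, CFSE = -0.8Δ₀ = -230 kJ/mol.
Low-spin: t2g^6 e_g^1, orbital CFSE = -1.8Δ₀ = -517 kJ/mol; plus 1 excess pair × P = +199 kJ/mol; total -318 kJ/mol.
E(LS) − E(HS) = -318 − (-230) = -88 kJ/mol.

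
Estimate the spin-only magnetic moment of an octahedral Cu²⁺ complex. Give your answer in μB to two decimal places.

1.73 μB

Cu sits in group 11; removing 2 electrons leaves Cu²⁺ with 11 − 2 = 9 d electrons.
For octahedral d⁹ the high- and low-spin configurations coincide.
Configuration: t2g^6 e_g^3 → 1 unpaired electron.
μ(spin-only) = √[1(1+2)] = √3 ≈ 1.73 μB.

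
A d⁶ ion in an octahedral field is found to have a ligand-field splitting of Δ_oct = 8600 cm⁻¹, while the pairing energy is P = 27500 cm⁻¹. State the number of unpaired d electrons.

4

With Δ_oct < P the complex is high-spin.
Filling d⁶ accordingly: t2g^4 e_g^2.
Unpaired electrons: 4.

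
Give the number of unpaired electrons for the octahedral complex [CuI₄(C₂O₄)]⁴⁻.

Ligand charges: 4×(-1) from I⁻ and 1×(-2) from C₂O₄²⁻ sum to -6; with overall charge -4, Cu is +2.
Cu is in group 11, so Cu²⁺ is d⁹ (11 − 2 = 9).
Configuration: t₂g⁶ eg³, giving 1 unpaired electron.

1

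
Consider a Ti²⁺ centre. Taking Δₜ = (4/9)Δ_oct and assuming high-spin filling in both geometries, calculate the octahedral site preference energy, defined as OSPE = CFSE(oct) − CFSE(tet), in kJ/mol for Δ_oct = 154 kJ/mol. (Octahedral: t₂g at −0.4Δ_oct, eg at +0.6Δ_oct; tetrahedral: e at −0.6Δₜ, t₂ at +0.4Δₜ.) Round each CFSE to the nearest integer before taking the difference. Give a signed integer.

Ti sits in group 4; removing 2 electrons leaves Ti²⁺ with 4 − 2 = 2 d electrons.
Octahedral high-spin t₂g² eg⁰: CFSE = -0.8 × 154 = -123 kJ/mol.
Tetrahedral e² t₂⁰ gives -1.2Δₜ = -1.2 × (4/9) × 154 = -82 kJ/mol.
Subtracting, OSPE = -123 − (-82) = -41 kJ/mol.

-41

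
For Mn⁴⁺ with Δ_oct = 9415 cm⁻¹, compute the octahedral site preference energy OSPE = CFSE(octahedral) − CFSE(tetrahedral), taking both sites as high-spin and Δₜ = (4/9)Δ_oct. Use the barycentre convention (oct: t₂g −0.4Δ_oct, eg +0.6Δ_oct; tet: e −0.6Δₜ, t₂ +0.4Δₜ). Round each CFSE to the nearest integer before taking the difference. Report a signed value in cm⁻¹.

-7950

Mn⁴⁺: group 7, so d-count = 7 − 4 = 3.
Octahedral (high-spin): t2g^3 e_g^0, CFSE = 3(−0.4) + 0(+0.6) = -1.2Δ_oct = -1.2 × 9415 = -11298 cm⁻¹.
In a tetrahedral site the filling is e^2 t2^1: CFSE(tet) = -0.8Δₜ = -0.8 × (4/9)(9415) = -3348 cm⁻¹.
OSPE = CFSE(oct) − CFSE(tet) = -11298 − (-3348) = -7950 cm⁻¹.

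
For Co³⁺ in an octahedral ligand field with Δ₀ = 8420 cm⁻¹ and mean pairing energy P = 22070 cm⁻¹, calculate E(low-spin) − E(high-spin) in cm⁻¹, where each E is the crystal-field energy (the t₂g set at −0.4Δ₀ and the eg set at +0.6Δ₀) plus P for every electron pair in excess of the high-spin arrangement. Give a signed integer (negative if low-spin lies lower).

27300

Co sits in group 9; removing 3 electrons leaves Co³⁺ with 9 − 3 = 6 d electrons.
High-spin d⁶ fills as t₂g⁴ eg² with CFSE 4(−0.4) + 2(+0.6) = -0.4Δ₀ = -3368 cm⁻¹.
For low-spin the configuration is t₂g⁶ eg⁰: orbital energy -2.4 × 8420 = -20208 cm⁻¹, and 2 additional pairs relative to high-spin add 44140 cm⁻¹, giving 23932 cm⁻¹.
Thus E(LS) − E(HS) = 27300 cm⁻¹.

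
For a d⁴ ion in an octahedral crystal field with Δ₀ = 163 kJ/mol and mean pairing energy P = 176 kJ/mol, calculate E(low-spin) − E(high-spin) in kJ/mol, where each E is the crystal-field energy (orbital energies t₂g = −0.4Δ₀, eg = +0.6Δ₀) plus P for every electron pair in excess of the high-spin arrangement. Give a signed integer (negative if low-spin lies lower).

13

High-spin: t₂g³ eg¹, CFSE = -0.6Δ₀ = -98 kJ/mol.
For low-spin the configuration is t₂g⁴ eg⁰: orbital energy -1.6 × 163 = -261 kJ/mol, and 1 additional pair relative to high-spin adds 176 kJ/mol, giving -85 kJ/mol.
Thus E(LS) − E(HS) = 13 kJ/mol.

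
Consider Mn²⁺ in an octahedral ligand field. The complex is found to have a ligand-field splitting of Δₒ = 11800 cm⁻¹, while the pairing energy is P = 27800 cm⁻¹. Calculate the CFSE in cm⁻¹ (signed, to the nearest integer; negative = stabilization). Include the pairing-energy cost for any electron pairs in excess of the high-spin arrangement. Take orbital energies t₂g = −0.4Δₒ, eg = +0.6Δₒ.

0

Group 7 minus oxidation state +2 gives a d⁵ configuration for Mn²⁺.
Δₒ < P, so pairing is avoided: the ground state is high-spin.
Configuration: t₂g³ eg².
Orbital CFSE = 0.0Δₒ = 0.0 × 11800 = 0 cm⁻¹.
High-spin has no excess pairs, so no pairing correction applies.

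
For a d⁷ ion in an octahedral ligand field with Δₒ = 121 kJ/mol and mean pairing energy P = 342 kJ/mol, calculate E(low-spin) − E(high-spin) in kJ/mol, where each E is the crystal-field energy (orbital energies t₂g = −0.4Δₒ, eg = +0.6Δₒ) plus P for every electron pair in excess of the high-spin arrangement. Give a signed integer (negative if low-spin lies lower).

221

High-spin d⁷ fills as t₂g⁵ eg² with CFSE 5(−0.4) + 2(+0.6) = -0.8Δₒ = -97 kJ/mol.
Low-spin t₂g⁶ eg¹ gives -1.8Δₒ = -218 kJ/mol, but forming 1 extra pair costs 1P = 342 kJ/mol, so E(LS) = -218 + 342 = 124 kJ/mol.
E(LS) − E(HS) = 124 − (-97) = 221 kJ/mol.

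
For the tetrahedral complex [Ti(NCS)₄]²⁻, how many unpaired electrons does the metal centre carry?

2

Each NCS⁻ contributes -1; 4 × (-1) = -4. With overall charge -2, Ti is in the +2 oxidation state.
Group 4 minus oxidation state +2 gives a d² configuration for Ti²⁺.
Tetrahedral fields are weak (Δₜ ≈ 4/9 Δₒ), so electrons fill high-spin.
Configuration: e^2 t2^0, giving 2 unpaired electrons.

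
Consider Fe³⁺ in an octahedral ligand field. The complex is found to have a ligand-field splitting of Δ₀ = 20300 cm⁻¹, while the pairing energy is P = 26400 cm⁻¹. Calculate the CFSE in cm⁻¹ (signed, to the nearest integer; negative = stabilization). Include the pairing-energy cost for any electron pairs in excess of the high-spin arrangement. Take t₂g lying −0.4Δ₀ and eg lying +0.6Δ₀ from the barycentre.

Fe is in group 8, so Fe³⁺ is d⁵ (8 − 3 = 5).
Δ₀ < P, so pairing is avoided: the ground state is high-spin.
Configuration: t₂g³ eg².
Orbital CFSE = 0.0Δ₀ = 0.0 × 20300 = 0 cm⁻¹.
High-spin has no excess pairs, so no pairing correction applies.

0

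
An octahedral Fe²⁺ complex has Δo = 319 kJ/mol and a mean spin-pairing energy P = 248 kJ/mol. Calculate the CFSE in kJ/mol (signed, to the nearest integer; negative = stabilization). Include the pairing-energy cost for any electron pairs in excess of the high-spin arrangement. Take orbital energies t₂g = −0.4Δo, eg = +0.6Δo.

Fe²⁺: group 8, so d-count = 8 − 2 = 6.
Here Δo > P (319 > 248), so the low-spin state is favoured.
That gives t₂g⁶ eg⁰.
Orbital CFSE = -2.4Δo = -2.4 × 319 = -766 kJ/mol.
Excess pairs vs high-spin: 3 − 1 = 2; pairing cost = +496 kJ/mol.
Net CFSE = -766 + 496 = -270 kJ/mol.

-270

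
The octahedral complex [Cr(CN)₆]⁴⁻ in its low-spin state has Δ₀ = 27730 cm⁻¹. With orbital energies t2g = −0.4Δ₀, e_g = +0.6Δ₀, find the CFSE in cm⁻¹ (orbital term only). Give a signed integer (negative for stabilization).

-44368

Each CN⁻ contributes -1; 6 × (-1) = -6. With overall charge -4, Cr is in the +2 oxidation state.
Cr is in group 6, so Cr²⁺ is d⁴ (6 − 2 = 4).
Electron filling gives t2g^4 e_g^0.
The orbital stabilization is -1.6Δ₀ = -1.6 × 27730 = -44368 cm⁻¹.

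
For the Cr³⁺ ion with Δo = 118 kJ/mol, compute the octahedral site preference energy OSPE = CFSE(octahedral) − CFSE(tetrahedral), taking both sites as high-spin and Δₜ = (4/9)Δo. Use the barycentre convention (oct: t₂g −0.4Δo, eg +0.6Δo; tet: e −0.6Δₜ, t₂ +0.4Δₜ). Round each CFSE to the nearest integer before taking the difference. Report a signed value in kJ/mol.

-100

Cr³⁺: group 6, so d-count = 6 − 3 = 3.
Octahedral high-spin t₂g³ eg⁰: CFSE = -1.2 × 118 = -142 kJ/mol.
Tetrahedral: e² t₂¹, CFSE = 2(−0.6) + 1(+0.4) = -0.8Δₜ = -0.8 × (4/9) × 118 = -42 kJ/mol.
Subtracting, OSPE = -142 − (-42) = -100 kJ/mol.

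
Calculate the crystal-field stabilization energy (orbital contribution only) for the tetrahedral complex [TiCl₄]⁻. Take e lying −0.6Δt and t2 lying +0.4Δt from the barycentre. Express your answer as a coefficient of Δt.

-0.6 Δt

Each Cl⁻ contributes -1; 4 × (-1) = -4. With overall charge -1, Ti is in the +3 oxidation state.
Ti sits in group 4; removing 3 electrons leaves Ti³⁺ with 4 − 3 = 1 d electrons.
With tetrahedral geometry the complex is necessarily high-spin.
Configuration: e^1 t2^0.
CFSE = 1(-0.6Δt) + 0(0.4Δt) = -0.6Δt + 0.0Δt = -0.6Δt.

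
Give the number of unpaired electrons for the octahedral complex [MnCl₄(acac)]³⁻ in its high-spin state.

5

Ligand charges: 4×(-1) from Cl⁻ and 1×(-1) from acac⁻ sum to -5; with overall charge -3, Mn is +2.
Group 7 minus oxidation state +2 gives a d⁵ configuration for Mn²⁺.
Configuration: t2g^3 e_g^2, giving 5 unpaired electrons.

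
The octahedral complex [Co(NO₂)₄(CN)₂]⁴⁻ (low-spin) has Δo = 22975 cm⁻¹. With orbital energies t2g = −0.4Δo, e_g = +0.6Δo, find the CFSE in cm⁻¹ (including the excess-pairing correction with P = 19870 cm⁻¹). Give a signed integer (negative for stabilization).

-21485

Ligand charges: 4×(-1) from NO₂⁻ and 2×(-1) from CN⁻ sum to -6; with overall charge -4, Co is +2.
Co sits in group 9; removing 2 electrons leaves Co²⁺ with 9 − 2 = 7 d electrons.
Electron filling gives t2g^6 e_g^1.
CFSE(orbital) = 6×(-0.4Δo) + 1×(0.6Δo) = -1.8Δo; with Δo = 22975 cm⁻¹ that is -41355 cm⁻¹.
High-spin d⁷ would be t2g^5 e_g^2 with 2 pairs; low-spin has 3, so 1 excess pair costs +1P = +19870 cm⁻¹.
Overall CFSE = -41355 + 19870 = -21485 cm⁻¹.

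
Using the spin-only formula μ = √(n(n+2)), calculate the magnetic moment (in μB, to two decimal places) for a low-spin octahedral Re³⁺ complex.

Group 7 minus oxidation state +3 gives a d⁴ configuration for Re³⁺.
Configuration: t₂g⁴ eg⁰ → 2 unpaired electrons.
μ(spin-only) = √[2(2+2)] = √8 ≈ 2.83 μB.

2.83 μB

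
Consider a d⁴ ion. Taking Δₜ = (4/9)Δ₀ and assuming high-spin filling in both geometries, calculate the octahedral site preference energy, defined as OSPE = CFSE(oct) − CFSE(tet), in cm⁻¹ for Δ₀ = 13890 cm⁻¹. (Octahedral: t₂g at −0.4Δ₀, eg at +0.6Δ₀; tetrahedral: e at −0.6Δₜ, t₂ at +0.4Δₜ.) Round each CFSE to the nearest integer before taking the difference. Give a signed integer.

-5865

Octahedral (high-spin): t2g^3 e_g^1, CFSE = 3(−0.4) + 1(+0.6) = -0.6Δ₀ = -0.6 × 13890 = -8334 cm⁻¹.
In a tetrahedral site the filling is e^2 t2^2: CFSE(tet) = -0.4Δₜ = -0.4 × (4/9)(13890) = -2469 cm⁻¹.
Subtracting, OSPE = -8334 − (-2469) = -5865 cm⁻¹.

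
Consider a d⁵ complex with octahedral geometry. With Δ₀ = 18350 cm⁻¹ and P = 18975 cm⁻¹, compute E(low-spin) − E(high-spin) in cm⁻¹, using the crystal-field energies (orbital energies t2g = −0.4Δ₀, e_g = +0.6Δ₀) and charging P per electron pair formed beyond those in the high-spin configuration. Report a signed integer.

In the high-spin limit (t2g^3 e_g^2) the orbital term is 0.0Δ₀ = 0 cm⁻¹, with no excess pairing.
For low-spin the configuration is t2g^5 e_g^0: orbital energy -2.0 × 18350 = -36700 cm⁻¹, and 2 additional pairs relative to high-spin add 37950 cm⁻¹, giving 1250 cm⁻¹.
The difference is 1250 − (0) = 1250 cm⁻¹, so high-spin lies lower.

1250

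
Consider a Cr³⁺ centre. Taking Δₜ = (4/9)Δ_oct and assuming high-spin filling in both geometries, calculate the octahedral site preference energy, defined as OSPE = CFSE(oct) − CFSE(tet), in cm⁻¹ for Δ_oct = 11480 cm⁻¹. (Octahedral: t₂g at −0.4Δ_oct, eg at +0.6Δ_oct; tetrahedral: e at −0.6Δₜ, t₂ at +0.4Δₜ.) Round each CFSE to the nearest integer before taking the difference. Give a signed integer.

-9694

Cr sits in group 6; removing 3 electrons leaves Cr³⁺ with 6 − 3 = 3 d electrons.
In an octahedral site d³ (HS) is t₂g³ eg⁰, giving CFSE(oct) = -1.2Δ_oct = -13776 cm⁻¹.
Tetrahedral: e² t₂¹, CFSE = 2(−0.6) + 1(+0.4) = -0.8Δₜ = -0.8 × (4/9) × 11480 = -4082 cm⁻¹.
OSPE = -13776 − (-4082) = -9694 cm⁻¹.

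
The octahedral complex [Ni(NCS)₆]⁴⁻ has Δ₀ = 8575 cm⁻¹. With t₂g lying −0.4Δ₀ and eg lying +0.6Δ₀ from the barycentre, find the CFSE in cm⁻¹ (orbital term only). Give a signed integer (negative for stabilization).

-10290

Each NCS⁻ contributes -1; 6 × (-1) = -6. With overall charge -4, Ni is in the +2 oxidation state.
Ni sits in group 10; removing 2 electrons leaves Ni²⁺ with 10 − 2 = 8 d electrons.
Configuration: t₂g⁶ eg².
Orbital CFSE = 6(-0.4) + 2(0.6) = -1.2Δ₀ = -1.2 × 8575 = -10290 cm⁻¹.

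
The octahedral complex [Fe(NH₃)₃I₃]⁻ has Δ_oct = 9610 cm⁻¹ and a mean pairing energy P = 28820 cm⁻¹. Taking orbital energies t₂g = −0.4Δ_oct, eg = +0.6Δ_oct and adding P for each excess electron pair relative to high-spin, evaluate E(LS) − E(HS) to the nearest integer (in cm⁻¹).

Ligand charges: 3×(+0) from NH₃ and 3×(-1) from I⁻ sum to -3; with overall charge -1, Fe is +2.
Fe is in group 8, so Fe²⁺ is d⁶ (8 − 2 = 6).
High-spin: t₂g⁴ eg², CFSE = -0.4Δ_oct = -3844 cm⁻¹.
Low-spin t₂g⁶ eg⁰ gives -2.4Δ_oct = -23064 cm⁻¹, but forming 2 extra pairs costs 2P = 57640 cm⁻¹, so E(LS) = -23064 + 57640 = 34576 cm⁻¹.
The difference is 34576 − (-3844) = 38420 cm⁻¹, so high-spin lies lower.

38420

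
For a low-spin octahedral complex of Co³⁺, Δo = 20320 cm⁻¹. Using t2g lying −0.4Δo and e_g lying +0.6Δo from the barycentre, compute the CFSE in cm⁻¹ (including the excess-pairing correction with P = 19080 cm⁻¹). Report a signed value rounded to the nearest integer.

Co is in group 9, so Co³⁺ is d⁶ (9 − 3 = 6).
Configuration: t2g^6 e_g^0.
Orbital CFSE = 6(-0.4) + 0(0.6) = -2.4Δo = -2.4 × 20320 = -48768 cm⁻¹.
High-spin d⁶ would be t2g^4 e_g^2 with 1 pair; low-spin has 3, so 2 excess pairs cost +2P = +38160 cm⁻¹.
Combining: -48768 + 38160 = -10608 cm⁻¹.

-10608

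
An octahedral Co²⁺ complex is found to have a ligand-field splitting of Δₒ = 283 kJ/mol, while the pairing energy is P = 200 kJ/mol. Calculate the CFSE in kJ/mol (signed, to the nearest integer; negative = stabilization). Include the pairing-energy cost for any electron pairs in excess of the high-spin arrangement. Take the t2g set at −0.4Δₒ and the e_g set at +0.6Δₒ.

Co sits in group 9; removing 2 electrons leaves Co²⁺ with 9 − 2 = 7 d electrons.
Here Δₒ > P (283 > 200), so the low-spin state is favoured.
Filling d⁷ accordingly: t2g^6 e_g^1.
Orbital CFSE = -1.8Δₒ = -1.8 × 283 = -509 kJ/mol.
Excess pairs vs high-spin: 3 − 2 = 1; pairing cost = +200 kJ/mol.
Net CFSE = -509 + 200 = -309 kJ/mol.

-309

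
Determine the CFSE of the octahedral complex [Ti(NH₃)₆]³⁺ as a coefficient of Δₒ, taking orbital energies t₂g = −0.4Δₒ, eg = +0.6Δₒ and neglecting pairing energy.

-0.4 Δₒ

NH₃ is neutral, so the +3 overall charge sits on Ti: oxidation state +3.
Ti is in group 4, so Ti³⁺ is d¹ (4 − 3 = 1).
For octahedral d¹ the high- and low-spin configurations coincide.
Configuration: t₂g¹ eg⁰.
CFSE = 1(-0.4Δₒ) + 0(0.6Δₒ) = -0.4Δₒ + 0.0Δₒ = -0.4Δₒ.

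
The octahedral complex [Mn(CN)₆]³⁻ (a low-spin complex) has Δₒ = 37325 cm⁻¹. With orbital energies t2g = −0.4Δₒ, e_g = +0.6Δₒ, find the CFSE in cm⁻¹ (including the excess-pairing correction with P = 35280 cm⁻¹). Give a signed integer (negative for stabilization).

Each CN⁻ contributes -1; 6 × (-1) = -6. With overall charge -3, Mn is in the +3 oxidation state.
Group 7 minus oxidation state +3 gives a d⁴ configuration for Mn³⁺.
Electron filling gives t2g^4 e_g^0.
CFSE(orbital) = 4×(-0.4Δₒ) + 0×(0.6Δₒ) = -1.6Δₒ; with Δₒ = 37325 cm⁻¹ that is -59720 cm⁻¹.
Pairing penalty: 1 pair vs 0 in the high-spin reference → 1 extra × P = 35280 cm⁻¹.
Overall CFSE = -59720 + 35280 = -24440 cm⁻¹.

-24440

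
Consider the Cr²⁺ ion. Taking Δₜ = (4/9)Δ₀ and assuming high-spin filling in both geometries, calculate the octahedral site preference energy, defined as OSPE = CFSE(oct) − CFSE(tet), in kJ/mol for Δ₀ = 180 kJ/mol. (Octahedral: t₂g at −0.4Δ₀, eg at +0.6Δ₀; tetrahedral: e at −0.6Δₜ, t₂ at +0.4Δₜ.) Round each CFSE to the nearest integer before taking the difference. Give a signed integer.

-76

Cr is in group 6, so Cr²⁺ is d⁴ (6 − 2 = 4).
In an octahedral site d⁴ (HS) is t2g^3 e_g^1, giving CFSE(oct) = -0.6Δ₀ = -108 kJ/mol.
Tetrahedral e^2 t2^2 gives -0.4Δₜ = -0.4 × (4/9) × 180 = -32 kJ/mol.
Subtracting, OSPE = -108 − (-32) = -76 kJ/mol.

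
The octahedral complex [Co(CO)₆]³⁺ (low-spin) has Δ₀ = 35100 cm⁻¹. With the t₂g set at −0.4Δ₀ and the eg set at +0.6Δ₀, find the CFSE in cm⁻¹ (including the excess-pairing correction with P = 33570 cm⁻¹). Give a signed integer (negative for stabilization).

-17100

CO is neutral, so the +3 overall charge sits on Co: oxidation state +3.
Co³⁺: group 9, so d-count = 9 − 3 = 6.
Configuration: t₂g⁶ eg⁰.
Orbital CFSE = 6(-0.4) + 0(0.6) = -2.4Δ₀ = -2.4 × 35100 = -84240 cm⁻¹.
Pairing penalty: 3 pairs vs 1 in the high-spin reference → 2 extra × P = 67140 cm⁻¹.
Overall CFSE = -84240 + 67140 = -17100 cm⁻¹.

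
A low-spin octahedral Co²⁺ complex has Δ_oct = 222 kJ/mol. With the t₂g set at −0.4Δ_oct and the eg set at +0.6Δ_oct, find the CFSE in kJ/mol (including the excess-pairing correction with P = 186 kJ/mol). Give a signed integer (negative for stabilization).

-214

Co²⁺: group 9, so d-count = 9 − 2 = 7.
Electron filling gives t₂g⁶ eg¹.
CFSE(orbital) = 6×(-0.4Δ_oct) + 1×(0.6Δ_oct) = -1.8Δ_oct; with Δ_oct = 222 kJ/mol that is -400 kJ/mol.
Pairing penalty: 3 pairs vs 2 in the high-spin reference → 1 extra × P = 186 kJ/mol.
Combining: -400 + 186 = -214 kJ/mol.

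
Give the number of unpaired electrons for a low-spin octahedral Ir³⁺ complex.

0

Ir sits in group 9; removing 3 electrons leaves Ir³⁺ with 9 − 3 = 6 d electrons.
Configuration: t₂g⁶ eg⁰, giving 0 unpaired electrons.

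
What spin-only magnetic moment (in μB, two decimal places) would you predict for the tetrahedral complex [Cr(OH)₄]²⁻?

4.90 μB

Each OH⁻ contributes -1; 4 × (-1) = -4. With overall charge -2, Cr is in the +2 oxidation state.
Cr sits in group 6; removing 2 electrons leaves Cr²⁺ with 6 − 2 = 4 d electrons.
With tetrahedral geometry the complex is necessarily high-spin.
Configuration: e² t₂² → 4 unpaired electrons.
μ(spin-only) = √[4(4+2)] = √24 ≈ 4.90 μB.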